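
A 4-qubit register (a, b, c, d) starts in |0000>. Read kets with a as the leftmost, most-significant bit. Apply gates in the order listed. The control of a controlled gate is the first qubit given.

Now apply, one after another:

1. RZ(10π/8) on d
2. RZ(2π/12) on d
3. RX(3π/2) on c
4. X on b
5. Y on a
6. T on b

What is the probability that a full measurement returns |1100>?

A full measurement returns |1100> with probability 1/2.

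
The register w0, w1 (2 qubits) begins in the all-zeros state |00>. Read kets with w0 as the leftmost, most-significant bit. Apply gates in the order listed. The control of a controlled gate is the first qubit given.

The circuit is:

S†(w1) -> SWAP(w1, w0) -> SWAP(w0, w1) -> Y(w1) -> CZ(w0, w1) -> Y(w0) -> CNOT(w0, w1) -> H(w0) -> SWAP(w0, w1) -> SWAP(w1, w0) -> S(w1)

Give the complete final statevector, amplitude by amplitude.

The resulting statevector has amplitude -sqrt(2)/2 on |00>, 0 on |01>, sqrt(2)/2 on |10>, 0 on |11>.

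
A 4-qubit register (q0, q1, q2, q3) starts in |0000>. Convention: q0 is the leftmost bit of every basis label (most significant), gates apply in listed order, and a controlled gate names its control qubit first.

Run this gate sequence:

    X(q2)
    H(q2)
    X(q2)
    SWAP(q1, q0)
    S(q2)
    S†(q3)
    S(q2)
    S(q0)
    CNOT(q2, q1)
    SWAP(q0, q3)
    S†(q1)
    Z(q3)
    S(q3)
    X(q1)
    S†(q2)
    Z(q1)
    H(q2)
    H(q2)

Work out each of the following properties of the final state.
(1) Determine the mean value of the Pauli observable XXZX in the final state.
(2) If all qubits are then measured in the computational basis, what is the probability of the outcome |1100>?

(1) In the final state, XXZX has expectation 0. Key observation: steps 17-18 multiply out to the identity, so the circuit reduces to the remaining gates.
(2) The probability of measuring |1100> is 0.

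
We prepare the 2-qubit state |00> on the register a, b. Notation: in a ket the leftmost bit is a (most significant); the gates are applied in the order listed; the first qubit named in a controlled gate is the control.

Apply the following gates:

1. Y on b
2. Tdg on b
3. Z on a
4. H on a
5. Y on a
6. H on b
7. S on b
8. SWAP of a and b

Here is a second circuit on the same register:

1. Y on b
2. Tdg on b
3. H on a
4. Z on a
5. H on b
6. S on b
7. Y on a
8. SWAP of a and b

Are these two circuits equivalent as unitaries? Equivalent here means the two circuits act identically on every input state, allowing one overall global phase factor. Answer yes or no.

No, they are not equivalent — no single phase factor reconciles the two unitaries.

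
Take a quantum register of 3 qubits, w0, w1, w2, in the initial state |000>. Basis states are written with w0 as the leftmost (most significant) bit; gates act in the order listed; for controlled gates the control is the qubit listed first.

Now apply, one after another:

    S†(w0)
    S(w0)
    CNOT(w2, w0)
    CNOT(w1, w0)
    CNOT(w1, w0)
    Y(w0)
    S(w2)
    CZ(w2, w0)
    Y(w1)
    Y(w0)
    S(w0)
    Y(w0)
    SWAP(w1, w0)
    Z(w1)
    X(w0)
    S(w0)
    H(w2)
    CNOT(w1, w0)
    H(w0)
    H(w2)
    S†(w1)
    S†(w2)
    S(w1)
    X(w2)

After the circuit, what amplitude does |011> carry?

The final state's coefficient on |011> equals sqrt(2)/2.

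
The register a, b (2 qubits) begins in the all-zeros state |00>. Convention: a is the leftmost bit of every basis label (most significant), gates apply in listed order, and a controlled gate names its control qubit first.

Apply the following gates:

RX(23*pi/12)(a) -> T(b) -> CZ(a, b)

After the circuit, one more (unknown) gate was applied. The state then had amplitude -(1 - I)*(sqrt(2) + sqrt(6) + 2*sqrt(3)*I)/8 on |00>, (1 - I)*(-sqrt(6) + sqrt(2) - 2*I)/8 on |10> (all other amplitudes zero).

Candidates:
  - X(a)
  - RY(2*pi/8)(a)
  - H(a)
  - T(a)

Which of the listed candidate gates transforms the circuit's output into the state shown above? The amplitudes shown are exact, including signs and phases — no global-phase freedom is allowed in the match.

The unique candidate consistent with the amplitudes is RY(2*pi/8)(a).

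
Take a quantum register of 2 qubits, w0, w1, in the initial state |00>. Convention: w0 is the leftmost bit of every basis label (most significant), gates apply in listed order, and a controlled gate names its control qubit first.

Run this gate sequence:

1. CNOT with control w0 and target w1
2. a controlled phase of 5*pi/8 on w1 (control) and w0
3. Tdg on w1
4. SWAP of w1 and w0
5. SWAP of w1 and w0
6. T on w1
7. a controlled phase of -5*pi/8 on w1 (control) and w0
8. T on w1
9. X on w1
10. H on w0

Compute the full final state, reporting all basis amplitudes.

The final amplitudes are 0 on |00>, sqrt(2)/2 on |01>, 0 on |10>, sqrt(2)/2 on |11>. Key observation: steps 2-7 multiply out to the identity, so the circuit reduces to the remaining gates.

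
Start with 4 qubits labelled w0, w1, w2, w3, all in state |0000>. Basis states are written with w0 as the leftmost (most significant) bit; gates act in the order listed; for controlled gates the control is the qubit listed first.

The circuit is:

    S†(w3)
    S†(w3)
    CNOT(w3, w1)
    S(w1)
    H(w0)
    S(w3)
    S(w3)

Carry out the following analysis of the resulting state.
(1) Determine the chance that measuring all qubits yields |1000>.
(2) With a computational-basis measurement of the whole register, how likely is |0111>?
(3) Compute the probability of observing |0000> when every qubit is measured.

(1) The probability of measuring |1000> is 1/2.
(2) Outcome |0111> occurs with probability 0.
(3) The probability of measuring |0000> is 1/2.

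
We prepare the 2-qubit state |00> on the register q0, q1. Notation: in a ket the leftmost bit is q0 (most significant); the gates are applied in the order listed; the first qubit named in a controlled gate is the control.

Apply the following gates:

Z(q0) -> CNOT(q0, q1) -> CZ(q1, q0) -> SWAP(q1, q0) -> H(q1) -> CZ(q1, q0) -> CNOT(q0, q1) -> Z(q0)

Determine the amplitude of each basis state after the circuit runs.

After the circuit, the state carries amplitude sqrt(2)/2 on |00>, sqrt(2)/2 on |01>, 0 on |10>, 0 on |11>.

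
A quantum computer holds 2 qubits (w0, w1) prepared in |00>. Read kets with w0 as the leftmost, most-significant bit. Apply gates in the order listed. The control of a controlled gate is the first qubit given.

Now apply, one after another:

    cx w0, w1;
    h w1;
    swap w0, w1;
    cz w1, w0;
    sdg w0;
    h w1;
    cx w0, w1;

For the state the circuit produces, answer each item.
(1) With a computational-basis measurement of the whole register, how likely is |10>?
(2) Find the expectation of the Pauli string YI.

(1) Outcome |10> occurs with probability 1/4.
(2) The expectation value of YI is -1.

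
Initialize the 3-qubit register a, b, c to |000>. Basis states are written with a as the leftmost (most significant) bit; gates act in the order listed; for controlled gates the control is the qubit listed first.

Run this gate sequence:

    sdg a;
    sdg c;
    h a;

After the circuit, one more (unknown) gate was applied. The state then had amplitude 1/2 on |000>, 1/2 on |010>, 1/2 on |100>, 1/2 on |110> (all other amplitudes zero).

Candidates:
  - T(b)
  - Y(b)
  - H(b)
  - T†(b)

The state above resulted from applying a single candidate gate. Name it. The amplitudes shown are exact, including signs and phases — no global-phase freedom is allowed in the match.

The unique candidate consistent with the amplitudes is H(b).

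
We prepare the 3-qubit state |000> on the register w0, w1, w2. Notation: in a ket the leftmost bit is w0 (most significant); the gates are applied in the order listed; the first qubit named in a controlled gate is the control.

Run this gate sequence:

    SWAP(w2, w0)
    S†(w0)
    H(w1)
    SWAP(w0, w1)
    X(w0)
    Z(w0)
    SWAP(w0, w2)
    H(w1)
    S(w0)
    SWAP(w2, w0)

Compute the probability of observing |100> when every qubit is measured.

The probability of measuring |100> is 1/4.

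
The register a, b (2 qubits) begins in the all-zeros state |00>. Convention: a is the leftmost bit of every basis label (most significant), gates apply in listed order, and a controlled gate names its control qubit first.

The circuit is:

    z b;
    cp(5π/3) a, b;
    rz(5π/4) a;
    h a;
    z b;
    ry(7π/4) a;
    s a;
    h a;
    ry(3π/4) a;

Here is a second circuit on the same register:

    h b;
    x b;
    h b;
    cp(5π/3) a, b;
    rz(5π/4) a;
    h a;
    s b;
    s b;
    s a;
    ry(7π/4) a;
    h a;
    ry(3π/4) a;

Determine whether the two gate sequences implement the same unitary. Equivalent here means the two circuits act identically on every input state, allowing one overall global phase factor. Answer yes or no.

No: there is an input state on which the two circuits produce genuinely different outputs (not merely differing by a phase).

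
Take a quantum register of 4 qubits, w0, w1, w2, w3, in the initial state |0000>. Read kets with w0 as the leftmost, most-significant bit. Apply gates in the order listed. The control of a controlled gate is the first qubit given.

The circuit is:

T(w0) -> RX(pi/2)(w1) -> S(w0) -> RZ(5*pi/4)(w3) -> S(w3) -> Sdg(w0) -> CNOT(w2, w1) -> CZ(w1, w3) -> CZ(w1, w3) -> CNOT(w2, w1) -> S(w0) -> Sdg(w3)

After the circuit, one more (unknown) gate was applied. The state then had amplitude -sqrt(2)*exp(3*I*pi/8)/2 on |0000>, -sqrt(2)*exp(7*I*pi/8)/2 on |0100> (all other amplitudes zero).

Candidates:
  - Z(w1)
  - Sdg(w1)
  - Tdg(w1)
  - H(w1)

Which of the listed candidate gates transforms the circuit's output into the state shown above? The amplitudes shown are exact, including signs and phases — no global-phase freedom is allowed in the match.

The applied gate was Z(w1). Key observation: the block from step 5 through step 12 cancels to the identity and can be dropped.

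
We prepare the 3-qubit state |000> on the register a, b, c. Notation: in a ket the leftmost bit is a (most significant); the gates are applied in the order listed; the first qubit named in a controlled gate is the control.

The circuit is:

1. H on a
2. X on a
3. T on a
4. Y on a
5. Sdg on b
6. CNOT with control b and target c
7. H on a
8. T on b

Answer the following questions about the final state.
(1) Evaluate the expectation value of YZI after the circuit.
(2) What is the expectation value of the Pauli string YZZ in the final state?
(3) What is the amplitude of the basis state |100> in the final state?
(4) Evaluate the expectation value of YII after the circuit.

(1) The observable YZI averages to -sqrt(2)/2.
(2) In the final state, YZZ has expectation -sqrt(2)/2.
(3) The final state's coefficient on |100> equals -I/2 - exp(3*I*pi/4)/2.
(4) The expectation value of YII is -sqrt(2)/2.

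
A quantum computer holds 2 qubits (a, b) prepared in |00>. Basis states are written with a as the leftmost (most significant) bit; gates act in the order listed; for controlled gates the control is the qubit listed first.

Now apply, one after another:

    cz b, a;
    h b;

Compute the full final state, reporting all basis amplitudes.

The final amplitudes are sqrt(2)/2 on |00>, sqrt(2)/2 on |01>, 0 on |10>, 0 on |11>.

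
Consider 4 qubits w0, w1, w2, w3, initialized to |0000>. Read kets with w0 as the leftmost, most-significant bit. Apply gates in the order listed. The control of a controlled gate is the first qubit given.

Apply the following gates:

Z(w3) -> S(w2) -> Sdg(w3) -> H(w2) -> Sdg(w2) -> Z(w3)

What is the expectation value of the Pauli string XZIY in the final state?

The observable XZIY averages to 0.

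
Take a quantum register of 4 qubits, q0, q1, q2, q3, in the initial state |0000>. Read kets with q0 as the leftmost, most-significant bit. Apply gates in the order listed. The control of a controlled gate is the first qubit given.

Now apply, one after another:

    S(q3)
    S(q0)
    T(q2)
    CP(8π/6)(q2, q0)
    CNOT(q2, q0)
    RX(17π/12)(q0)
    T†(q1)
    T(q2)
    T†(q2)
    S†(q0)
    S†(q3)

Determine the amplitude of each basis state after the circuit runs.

The final amplitudes are -sqrt(3*sqrt(2) + 6)/4 + sqrt(2 - sqrt(2))/4 on |0000>, -sqrt(sqrt(2) + 2)/4 - sqrt(6 - 3*sqrt(2))/4 on |1000>, and 0 on every other basis state.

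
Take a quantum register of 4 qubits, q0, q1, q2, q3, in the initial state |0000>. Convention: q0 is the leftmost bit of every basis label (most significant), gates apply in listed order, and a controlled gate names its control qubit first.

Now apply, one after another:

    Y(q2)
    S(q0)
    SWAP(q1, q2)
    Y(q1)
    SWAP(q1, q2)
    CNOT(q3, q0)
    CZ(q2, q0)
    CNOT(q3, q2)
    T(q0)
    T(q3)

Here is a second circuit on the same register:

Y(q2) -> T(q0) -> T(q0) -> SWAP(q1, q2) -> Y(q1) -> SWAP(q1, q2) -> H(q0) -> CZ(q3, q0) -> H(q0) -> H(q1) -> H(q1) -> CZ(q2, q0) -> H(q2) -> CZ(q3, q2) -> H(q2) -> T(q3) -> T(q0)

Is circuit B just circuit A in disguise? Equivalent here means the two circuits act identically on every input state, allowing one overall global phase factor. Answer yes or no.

Yes: on every input state the two circuits agree up to one overall phase factor.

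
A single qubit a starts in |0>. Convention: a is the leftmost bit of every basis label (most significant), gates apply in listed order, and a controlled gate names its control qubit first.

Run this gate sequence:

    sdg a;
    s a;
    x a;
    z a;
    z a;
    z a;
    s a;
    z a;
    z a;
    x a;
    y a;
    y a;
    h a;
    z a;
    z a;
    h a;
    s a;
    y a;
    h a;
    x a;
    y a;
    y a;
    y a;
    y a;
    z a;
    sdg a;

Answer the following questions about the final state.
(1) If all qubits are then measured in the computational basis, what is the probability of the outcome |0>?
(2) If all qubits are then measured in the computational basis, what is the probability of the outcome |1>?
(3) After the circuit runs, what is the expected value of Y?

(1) A full measurement returns |0> with probability 1/2. Key observation: steps 13-16 multiply out to the identity, so the circuit reduces to the remaining gates.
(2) Outcome |1> occurs with probability 1/2.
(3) The observable Y averages to -1.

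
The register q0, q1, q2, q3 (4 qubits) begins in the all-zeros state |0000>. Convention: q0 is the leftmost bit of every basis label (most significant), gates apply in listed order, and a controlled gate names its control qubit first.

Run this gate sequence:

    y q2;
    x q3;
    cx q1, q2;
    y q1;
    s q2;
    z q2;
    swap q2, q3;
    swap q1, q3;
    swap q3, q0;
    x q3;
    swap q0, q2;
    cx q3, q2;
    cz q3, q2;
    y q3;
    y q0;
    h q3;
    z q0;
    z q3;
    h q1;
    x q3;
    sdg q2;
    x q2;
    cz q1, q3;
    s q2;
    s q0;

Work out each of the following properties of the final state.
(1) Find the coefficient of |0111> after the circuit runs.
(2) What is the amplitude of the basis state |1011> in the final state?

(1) |0111> carries amplitude 1/2 in the final state.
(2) The final state's coefficient on |1011> equals 0.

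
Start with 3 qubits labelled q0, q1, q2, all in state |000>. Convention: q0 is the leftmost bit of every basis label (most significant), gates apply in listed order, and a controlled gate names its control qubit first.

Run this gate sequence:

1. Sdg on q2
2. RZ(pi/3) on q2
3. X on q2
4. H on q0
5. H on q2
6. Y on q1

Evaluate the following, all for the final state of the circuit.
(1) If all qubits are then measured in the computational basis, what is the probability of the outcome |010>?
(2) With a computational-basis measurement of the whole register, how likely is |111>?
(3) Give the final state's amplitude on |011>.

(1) The probability of measuring |010> is 1/4.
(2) The probability of measuring |111> is 1/4.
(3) The final state's coefficient on |011> equals -exp(I*pi/3)/2.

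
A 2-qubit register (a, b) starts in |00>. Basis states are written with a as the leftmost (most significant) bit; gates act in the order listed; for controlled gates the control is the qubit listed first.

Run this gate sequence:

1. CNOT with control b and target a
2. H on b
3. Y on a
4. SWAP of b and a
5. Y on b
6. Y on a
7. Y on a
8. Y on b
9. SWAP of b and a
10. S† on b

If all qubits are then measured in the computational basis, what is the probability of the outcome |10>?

The probability of measuring |10> is 1/2. Key observation: gates 4-9 undo each other exactly, leaving only the rest of the circuit to track.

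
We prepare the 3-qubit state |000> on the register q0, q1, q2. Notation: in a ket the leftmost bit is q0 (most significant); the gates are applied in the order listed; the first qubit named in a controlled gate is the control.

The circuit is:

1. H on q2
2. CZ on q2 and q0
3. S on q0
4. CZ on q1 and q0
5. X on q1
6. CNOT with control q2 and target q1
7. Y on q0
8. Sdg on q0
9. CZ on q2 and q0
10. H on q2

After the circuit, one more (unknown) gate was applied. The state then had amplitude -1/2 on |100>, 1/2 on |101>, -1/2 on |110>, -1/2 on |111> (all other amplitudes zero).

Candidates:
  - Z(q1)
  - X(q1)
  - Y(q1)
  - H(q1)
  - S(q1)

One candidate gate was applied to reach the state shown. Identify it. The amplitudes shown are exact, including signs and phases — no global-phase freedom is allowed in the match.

It was Z(q1) that produced the state shown.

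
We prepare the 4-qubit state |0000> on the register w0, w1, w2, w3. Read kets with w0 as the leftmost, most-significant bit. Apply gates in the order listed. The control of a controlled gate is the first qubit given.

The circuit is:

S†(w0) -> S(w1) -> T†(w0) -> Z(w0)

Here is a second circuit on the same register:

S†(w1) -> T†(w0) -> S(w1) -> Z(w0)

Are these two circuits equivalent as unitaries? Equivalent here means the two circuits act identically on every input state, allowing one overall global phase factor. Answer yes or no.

No, they are not equivalent — no single phase factor reconciles the two unitaries.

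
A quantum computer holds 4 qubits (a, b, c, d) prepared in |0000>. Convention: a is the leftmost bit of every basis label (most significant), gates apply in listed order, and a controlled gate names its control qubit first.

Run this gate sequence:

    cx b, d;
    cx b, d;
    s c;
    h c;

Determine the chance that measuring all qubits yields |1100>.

The probability of measuring |1100> is 0.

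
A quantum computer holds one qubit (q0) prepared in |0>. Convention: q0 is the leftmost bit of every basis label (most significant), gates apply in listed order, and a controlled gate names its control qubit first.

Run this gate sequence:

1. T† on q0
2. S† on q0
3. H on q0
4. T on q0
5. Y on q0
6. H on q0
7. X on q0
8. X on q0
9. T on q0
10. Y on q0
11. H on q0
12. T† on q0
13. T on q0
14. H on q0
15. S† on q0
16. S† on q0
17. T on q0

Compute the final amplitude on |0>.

The amplitude on |0> is -I/2 - exp(I*pi/4)/2.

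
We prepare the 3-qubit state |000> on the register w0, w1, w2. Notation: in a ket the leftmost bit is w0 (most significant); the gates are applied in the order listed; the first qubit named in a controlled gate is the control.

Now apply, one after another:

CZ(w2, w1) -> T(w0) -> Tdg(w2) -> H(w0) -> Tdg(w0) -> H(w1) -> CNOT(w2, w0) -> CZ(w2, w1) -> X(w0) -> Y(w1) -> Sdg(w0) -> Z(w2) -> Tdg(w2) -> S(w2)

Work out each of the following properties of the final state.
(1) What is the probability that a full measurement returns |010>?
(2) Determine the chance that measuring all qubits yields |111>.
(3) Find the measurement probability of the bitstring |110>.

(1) The probability of measuring |010> is 1/4.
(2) Outcome |111> occurs with probability 0.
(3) Outcome |110> occurs with probability 1/4.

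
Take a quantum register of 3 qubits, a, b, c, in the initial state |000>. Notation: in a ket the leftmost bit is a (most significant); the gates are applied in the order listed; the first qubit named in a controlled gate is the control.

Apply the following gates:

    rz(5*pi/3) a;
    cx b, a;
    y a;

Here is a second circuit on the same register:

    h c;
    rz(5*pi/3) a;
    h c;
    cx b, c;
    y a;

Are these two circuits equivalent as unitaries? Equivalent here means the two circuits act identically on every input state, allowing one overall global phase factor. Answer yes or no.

No, they are not equivalent — no single phase factor reconciles the two unitaries.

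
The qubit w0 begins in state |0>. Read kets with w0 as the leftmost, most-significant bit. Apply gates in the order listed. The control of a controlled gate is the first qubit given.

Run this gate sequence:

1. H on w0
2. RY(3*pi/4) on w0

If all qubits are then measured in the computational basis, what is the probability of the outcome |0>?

Outcome |0> occurs with probability 1/2 - sqrt(2)/4.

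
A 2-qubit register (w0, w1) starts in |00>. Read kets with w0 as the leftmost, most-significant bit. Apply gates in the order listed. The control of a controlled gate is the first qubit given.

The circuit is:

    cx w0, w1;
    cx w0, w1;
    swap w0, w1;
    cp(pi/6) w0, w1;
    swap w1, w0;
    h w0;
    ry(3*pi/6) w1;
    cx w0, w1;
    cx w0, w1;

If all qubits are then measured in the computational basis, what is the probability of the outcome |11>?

The probability of measuring |11> is 1/4.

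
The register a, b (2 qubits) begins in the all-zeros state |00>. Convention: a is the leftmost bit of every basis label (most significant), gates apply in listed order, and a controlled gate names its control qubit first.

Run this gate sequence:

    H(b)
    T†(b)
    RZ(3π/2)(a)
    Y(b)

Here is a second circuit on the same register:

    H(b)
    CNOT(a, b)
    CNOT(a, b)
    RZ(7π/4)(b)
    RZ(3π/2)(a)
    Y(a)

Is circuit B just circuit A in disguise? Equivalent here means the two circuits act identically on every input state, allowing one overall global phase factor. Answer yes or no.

No: there is an input state on which the two circuits produce genuinely different outputs (not merely differing by a phase).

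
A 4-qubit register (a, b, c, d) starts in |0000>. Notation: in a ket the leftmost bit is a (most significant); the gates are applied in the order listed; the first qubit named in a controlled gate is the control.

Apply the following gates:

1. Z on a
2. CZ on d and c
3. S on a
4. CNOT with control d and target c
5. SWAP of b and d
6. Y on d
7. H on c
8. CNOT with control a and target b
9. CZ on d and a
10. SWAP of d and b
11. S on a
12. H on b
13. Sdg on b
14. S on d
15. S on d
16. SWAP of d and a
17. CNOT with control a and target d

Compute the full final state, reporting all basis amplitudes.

After the circuit, the state carries amplitude I/2 on |0000>, I/2 on |0010>, -1/2 on |0100>, -1/2 on |0110>, and 0 on every other basis state.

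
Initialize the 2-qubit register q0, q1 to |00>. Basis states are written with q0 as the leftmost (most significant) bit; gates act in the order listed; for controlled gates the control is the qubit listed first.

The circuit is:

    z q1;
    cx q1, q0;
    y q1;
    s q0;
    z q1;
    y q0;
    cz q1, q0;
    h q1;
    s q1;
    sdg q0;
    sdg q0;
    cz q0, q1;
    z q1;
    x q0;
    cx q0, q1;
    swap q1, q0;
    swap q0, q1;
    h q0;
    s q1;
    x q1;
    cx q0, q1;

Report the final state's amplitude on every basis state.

The resulting statevector has amplitude 1/2 on |00>, 1/2 on |01>, 1/2 on |10>, 1/2 on |11>.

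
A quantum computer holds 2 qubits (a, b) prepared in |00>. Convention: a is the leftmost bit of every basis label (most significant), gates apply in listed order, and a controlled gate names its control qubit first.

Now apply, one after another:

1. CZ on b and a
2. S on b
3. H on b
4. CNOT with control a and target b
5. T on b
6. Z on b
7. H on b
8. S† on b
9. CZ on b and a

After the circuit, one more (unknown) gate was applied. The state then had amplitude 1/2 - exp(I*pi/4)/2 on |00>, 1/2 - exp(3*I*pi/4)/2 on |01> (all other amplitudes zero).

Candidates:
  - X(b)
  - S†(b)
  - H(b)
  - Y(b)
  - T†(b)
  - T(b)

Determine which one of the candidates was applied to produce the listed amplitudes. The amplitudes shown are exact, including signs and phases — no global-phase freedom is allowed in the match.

It was T(b) that produced the state shown.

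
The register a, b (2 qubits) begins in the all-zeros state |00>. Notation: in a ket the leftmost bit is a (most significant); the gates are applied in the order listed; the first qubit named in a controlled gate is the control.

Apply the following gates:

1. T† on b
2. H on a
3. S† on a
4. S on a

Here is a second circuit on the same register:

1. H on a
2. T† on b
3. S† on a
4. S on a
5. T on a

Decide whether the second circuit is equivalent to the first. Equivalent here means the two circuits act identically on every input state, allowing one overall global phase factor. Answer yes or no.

No — the two circuits implement different unitaries, even allowing a global phase.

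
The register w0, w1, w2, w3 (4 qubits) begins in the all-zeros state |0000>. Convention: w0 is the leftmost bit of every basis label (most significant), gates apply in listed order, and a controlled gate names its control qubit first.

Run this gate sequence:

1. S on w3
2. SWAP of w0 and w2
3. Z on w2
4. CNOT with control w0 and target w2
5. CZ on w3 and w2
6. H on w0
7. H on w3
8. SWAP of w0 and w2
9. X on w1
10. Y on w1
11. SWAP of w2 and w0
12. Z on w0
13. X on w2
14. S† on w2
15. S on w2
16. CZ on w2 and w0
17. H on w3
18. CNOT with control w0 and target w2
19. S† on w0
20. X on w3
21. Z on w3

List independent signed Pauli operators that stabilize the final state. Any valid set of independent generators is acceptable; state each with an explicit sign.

One valid set of independent stabilizer generators is +XIYI, -ZIZI, +IZII, -IIIZ (any independent generating set of the same group is equally correct).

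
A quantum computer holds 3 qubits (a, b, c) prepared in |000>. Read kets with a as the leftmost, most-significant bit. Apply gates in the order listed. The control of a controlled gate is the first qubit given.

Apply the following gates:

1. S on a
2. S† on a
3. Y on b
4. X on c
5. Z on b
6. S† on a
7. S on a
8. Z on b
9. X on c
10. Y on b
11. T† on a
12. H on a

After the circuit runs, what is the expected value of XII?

The observable XII averages to 1. Key observation: gates 3-10 undo each other exactly, leaving only the rest of the circuit to track.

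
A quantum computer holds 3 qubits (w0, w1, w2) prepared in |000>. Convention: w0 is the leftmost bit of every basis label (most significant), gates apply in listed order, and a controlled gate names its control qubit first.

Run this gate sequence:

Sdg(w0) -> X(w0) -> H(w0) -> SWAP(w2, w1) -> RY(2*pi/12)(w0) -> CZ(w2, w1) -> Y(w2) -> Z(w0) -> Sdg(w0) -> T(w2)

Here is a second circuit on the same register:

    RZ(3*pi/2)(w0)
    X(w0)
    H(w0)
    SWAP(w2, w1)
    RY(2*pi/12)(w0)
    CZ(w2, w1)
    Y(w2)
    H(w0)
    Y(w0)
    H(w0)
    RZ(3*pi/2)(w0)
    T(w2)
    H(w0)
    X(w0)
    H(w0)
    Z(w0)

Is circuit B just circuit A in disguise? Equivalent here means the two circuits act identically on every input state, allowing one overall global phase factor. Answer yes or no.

No — the two circuits implement different unitaries, even allowing a global phase.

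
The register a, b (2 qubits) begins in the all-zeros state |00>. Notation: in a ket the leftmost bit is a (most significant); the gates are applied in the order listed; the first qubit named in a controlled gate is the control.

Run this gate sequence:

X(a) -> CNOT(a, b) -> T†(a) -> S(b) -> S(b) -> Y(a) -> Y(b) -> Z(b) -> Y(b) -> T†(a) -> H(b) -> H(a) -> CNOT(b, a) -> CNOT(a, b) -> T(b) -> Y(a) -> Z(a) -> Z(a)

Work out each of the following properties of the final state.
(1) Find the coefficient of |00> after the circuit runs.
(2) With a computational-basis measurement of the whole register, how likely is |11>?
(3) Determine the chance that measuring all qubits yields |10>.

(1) The final state's coefficient on |00> equals exp(3*I*pi/4)/2.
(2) The probability of measuring |11> is 1/4.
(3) The probability of measuring |10> is 1/4.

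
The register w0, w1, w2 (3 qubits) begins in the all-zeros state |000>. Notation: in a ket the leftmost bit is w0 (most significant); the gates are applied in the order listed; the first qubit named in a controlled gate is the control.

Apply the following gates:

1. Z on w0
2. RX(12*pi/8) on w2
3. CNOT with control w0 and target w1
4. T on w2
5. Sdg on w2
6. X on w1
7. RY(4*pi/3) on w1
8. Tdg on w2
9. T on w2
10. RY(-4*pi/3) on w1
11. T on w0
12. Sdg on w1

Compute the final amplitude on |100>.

|100> carries amplitude 0 in the final state. Key observation: gates 7-10 undo each other exactly, leaving only the rest of the circuit to track.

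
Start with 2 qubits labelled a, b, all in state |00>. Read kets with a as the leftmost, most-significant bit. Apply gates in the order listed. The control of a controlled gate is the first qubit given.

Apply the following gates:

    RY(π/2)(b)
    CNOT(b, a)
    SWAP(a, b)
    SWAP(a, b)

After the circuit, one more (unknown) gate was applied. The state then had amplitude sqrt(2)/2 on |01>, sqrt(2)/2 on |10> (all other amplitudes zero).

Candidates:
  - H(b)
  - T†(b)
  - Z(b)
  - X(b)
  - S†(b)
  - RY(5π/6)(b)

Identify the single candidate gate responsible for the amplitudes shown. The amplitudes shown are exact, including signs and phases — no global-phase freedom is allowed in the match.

The unique candidate consistent with the amplitudes is X(b). Key observation: the block from step 3 through step 4 cancels to the identity and can be dropped.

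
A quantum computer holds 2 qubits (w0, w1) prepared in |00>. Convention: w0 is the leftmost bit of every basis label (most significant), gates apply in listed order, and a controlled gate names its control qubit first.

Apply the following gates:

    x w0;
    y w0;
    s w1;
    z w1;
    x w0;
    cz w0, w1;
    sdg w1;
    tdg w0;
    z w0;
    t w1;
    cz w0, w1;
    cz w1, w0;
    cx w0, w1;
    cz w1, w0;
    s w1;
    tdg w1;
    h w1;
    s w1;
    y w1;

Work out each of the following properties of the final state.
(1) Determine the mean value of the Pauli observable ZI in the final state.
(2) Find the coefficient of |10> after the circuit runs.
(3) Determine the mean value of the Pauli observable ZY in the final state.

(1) The observable ZI averages to -1.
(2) The amplitude on |10> is sqrt(2)*I/2.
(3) The expectation value of ZY is 1.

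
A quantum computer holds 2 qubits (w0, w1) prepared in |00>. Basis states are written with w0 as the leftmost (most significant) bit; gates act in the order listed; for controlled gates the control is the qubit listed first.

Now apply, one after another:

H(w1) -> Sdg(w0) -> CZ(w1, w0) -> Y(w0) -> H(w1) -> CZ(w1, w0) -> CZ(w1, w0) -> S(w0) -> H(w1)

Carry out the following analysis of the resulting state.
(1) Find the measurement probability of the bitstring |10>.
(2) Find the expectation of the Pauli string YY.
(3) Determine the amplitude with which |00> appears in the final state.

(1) A full measurement returns |10> with probability 1/2.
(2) In the final state, YY has expectation 0.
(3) The amplitude on |00> is 0.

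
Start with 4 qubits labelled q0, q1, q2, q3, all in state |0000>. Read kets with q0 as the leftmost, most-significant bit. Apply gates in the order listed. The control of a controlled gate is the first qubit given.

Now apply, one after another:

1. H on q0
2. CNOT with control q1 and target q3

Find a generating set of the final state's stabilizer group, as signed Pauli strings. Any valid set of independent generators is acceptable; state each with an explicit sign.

The final state is stabilized by the group generated by +XIII, +IZII, +IIZI, +IIIZ; other independent generating sets are equally valid.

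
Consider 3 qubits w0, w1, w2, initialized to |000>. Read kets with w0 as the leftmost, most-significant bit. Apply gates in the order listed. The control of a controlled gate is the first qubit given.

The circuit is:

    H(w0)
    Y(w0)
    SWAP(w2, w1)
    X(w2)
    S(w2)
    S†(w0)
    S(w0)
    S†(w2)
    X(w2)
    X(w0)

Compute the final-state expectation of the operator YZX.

In the final state, YZX has expectation 0. Key observation: steps 4-9 multiply out to the identity, so the circuit reduces to the remaining gates.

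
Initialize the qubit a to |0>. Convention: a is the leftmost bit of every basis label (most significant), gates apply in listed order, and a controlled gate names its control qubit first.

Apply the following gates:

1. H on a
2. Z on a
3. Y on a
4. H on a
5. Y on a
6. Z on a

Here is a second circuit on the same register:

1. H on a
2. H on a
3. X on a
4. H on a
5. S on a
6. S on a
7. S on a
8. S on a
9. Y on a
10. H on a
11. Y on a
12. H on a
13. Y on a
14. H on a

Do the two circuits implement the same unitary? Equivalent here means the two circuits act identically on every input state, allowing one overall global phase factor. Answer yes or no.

No, they are not equivalent — no single phase factor reconciles the two unitaries.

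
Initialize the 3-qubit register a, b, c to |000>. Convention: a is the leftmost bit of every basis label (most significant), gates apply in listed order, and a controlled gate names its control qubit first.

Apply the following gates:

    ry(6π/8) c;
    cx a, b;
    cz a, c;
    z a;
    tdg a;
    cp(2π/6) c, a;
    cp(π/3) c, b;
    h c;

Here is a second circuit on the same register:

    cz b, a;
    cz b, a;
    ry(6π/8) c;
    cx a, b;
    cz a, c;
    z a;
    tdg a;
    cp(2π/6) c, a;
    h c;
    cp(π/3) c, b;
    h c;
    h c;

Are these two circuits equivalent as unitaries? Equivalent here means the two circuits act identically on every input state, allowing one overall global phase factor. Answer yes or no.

No: there is an input state on which the two circuits produce genuinely different outputs (not merely differing by a phase).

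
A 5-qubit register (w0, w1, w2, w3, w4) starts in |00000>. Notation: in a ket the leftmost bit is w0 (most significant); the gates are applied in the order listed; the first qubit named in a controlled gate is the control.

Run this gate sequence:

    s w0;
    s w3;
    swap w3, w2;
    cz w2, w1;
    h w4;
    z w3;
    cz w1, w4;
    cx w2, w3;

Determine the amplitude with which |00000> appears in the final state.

The amplitude on |00000> is sqrt(2)/2.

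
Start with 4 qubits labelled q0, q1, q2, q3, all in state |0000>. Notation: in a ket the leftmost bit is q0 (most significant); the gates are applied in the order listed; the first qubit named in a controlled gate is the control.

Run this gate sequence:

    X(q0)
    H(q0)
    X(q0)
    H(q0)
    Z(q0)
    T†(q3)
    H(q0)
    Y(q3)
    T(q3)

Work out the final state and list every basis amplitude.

After the circuit, the state carries amplitude sqrt(2)*exp(3*I*pi/4)/2 on |0001>, -sqrt(2)*exp(3*I*pi/4)/2 on |1001>, and 0 on every other basis state.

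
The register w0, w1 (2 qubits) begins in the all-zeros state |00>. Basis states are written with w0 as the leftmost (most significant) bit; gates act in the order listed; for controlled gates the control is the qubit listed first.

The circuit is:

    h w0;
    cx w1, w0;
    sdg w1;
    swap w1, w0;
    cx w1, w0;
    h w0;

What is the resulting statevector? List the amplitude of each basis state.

After the circuit, the state carries amplitude 1/2 on |00>, 1/2 on |01>, 1/2 on |10>, -1/2 on |11>.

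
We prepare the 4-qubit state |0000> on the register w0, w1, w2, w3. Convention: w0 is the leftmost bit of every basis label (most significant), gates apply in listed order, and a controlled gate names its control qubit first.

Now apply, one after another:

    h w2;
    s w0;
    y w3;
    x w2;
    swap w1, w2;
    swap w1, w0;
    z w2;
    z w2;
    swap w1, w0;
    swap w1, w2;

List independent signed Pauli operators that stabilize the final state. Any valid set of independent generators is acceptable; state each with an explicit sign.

One valid set of independent stabilizer generators is +IIXI, +ZIII, +IZII, -IIIZ (any independent generating set of the same group is equally correct). Key observation: gates 5-10 undo each other exactly, leaving only the rest of the circuit to track.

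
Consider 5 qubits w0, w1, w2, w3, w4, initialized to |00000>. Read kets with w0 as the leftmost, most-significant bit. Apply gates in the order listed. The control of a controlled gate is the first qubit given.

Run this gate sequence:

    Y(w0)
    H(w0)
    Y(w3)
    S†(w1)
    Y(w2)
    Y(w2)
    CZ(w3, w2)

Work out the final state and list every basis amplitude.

After the circuit, the state carries amplitude -sqrt(2)/2 on |00010>, sqrt(2)/2 on |10010>, and 0 on every other basis state.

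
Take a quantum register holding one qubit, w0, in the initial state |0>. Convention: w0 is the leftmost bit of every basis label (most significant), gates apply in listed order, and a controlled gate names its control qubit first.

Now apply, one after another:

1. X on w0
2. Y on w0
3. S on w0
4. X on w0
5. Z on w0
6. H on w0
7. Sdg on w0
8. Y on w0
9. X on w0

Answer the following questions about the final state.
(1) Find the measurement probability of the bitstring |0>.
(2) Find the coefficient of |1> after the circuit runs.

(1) The probability of measuring |0> is 1/2.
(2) The final state's coefficient on |1> equals sqrt(2)*I/2.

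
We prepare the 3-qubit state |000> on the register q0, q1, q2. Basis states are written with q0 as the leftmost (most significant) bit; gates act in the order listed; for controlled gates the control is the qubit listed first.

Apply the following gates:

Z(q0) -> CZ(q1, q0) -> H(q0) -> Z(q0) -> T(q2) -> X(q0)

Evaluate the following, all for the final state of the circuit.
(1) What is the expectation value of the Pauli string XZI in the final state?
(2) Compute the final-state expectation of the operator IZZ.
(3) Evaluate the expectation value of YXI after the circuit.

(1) The observable XZI averages to -1.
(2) The expectation value of IZZ is 1.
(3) In the final state, YXI has expectation 0.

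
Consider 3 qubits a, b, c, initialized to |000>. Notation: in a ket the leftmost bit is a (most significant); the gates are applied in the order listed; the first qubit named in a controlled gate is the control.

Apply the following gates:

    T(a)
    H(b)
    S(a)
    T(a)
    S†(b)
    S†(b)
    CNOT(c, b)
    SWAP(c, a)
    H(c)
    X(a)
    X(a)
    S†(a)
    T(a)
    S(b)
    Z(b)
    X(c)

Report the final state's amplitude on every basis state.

The resulting statevector has amplitude 1/2 on |000>, 1/2 on |001>, I/2 on |010>, I/2 on |011>, 0 on |100>, 0 on |101>, 0 on |110>, 0 on |111>.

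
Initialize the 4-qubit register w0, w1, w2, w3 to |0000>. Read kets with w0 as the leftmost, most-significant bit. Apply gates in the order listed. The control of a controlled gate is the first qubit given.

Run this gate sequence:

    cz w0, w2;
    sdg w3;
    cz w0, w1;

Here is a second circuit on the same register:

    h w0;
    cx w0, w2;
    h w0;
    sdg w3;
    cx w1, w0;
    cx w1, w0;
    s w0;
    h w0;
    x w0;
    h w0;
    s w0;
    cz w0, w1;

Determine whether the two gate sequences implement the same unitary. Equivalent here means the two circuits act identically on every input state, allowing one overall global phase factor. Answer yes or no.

No: there is an input state on which the two circuits produce genuinely different outputs (not merely differing by a phase).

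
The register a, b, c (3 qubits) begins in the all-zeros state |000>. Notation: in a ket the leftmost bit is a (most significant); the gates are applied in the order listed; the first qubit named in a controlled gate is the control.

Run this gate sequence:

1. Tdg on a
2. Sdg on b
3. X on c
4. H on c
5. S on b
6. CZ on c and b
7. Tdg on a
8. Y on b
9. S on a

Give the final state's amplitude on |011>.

The final state's coefficient on |011> equals -sqrt(2)*I/2.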